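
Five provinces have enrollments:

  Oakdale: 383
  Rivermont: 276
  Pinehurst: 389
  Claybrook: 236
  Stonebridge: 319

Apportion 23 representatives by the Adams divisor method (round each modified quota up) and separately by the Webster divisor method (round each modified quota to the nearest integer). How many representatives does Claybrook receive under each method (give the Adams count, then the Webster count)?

4 and 3

Adams: Oakdale 5, Rivermont 4, Pinehurst 5, Claybrook 4, Stonebridge 5.
Webster: Oakdale 5, Rivermont 4, Pinehurst 6, Claybrook 3, Stonebridge 5.
Claybrook gets 4 under Adams and 3 under Webster.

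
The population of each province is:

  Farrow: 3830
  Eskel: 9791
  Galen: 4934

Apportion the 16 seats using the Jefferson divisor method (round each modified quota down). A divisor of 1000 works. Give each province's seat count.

With modified divisor 1000: modified quotas Farrow 3.830, Eskel 9.791, Galen 4.934.
Rounding down: Farrow 3, Eskel 9, Galen 4 (total 16).

Farrow 3, Eskel 9, Galen 4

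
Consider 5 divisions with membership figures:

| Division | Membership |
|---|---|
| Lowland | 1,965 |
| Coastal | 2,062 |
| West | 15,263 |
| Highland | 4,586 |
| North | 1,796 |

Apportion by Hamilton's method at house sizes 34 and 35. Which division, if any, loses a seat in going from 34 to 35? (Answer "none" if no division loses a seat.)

none

At 34 seats: Lowland 3, Coastal 3, West 20, Highland 6, North 2.
At 35 seats: Lowland 3, Coastal 3, West 21, Highland 6, North 2.
No division's allocation decreased.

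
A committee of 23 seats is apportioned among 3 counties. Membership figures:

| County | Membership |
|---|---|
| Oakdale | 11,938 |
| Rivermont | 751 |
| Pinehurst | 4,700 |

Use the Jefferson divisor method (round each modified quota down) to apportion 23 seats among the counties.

Oakdale: 16; Rivermont: 1; Pinehurst: 6

Standard divisor 17389/23 ≈ 756.043; standard quotas: Oakdale 15.790, Rivermont 0.993, Pinehurst 6.217.
Rounding down gives 15, 0, 6 = 21 seats, so the divisor must be adjusted.
With modified divisor 720: modified quotas Oakdale 16.581, Rivermont 1.043, Pinehurst 6.528.
Rounding down: Oakdale 16, Rivermont 1, Pinehurst 6 (total 23).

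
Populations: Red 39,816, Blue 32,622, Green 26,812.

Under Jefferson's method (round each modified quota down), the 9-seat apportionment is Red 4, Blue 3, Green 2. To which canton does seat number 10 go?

Green

Priority for the next seat is population ÷ (current seats + 1).
Priorities: Red 7963.200, Blue 8155.500, Green 8937.333.
Highest priority: Green.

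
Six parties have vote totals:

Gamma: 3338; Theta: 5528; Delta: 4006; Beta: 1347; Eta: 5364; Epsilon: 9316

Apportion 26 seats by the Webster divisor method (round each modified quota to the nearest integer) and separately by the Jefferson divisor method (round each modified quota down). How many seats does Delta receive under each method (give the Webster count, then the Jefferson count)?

Webster: Gamma 3, Theta 5, Delta 4, Beta 1, Eta 5, Epsilon 8.
Jefferson: Gamma 3, Theta 5, Delta 3, Beta 1, Eta 5, Epsilon 9.
Delta gets 4 under Webster and 3 under Jefferson.

4 and 3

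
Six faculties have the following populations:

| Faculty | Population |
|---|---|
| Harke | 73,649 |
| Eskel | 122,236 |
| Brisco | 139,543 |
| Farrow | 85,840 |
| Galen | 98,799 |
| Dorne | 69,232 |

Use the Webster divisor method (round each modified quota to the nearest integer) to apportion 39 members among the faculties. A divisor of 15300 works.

Harke: 5; Eskel: 8; Brisco: 9; Farrow: 6; Galen: 6; Dorne: 5

With modified divisor 15300: modified quotas Harke 4.814, Eskel 7.989, Brisco 9.120, Farrow 5.610, Galen 6.457, Dorne 4.525.
Rounding to the nearest integer: Harke 5, Eskel 8, Brisco 9, Farrow 6, Galen 6, Dorne 5 (total 39).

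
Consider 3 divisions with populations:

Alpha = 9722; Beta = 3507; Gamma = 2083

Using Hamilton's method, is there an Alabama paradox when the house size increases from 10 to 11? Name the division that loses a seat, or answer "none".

Gamma

At 10 seats: Alpha 6, Beta 2, Gamma 2.
At 11 seats: Alpha 7, Beta 3, Gamma 1.
Gamma drops from 2 to 1.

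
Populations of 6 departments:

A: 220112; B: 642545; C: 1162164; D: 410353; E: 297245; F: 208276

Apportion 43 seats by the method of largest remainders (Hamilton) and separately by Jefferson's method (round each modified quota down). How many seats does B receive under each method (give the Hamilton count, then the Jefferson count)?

Hamilton: A 3, B 10, C 17, D 6, E 4, F 3.
Jefferson: A 3, B 9, C 18, D 6, E 4, F 3.
B gets 10 under Hamilton and 9 under Jefferson.

10 and 9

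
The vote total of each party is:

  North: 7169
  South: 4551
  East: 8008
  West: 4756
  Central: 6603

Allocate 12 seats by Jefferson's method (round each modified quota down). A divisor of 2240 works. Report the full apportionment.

With modified divisor 2240: modified quotas North 3.200, South 2.032, East 3.575, West 2.123, Central 2.948.
Rounding down: North 3, South 2, East 3, West 2, Central 2 (total 12).

North=3, South=2, East=3, West=2, Central=2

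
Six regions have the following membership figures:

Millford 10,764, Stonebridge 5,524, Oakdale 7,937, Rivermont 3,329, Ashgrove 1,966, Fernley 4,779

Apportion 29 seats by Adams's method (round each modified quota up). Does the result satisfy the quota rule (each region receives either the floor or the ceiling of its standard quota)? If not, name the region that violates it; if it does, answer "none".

Standard quotas: Millford 9.101, Stonebridge 4.671, Oakdale 6.711, Rivermont 2.815, Ashgrove 1.662, Fernley 4.041.
Adams allocation: Millford 9, Stonebridge 5, Oakdale 6, Rivermont 3, Ashgrove 2, Fernley 4.
Every allocation lies between the lower and upper quota.

none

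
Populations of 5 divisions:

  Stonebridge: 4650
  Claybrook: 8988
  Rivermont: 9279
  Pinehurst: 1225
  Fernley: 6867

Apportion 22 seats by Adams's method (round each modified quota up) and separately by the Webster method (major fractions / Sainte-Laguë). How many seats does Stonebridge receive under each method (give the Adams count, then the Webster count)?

4 and 3

Adams: Stonebridge 4, Claybrook 6, Rivermont 6, Pinehurst 1, Fernley 5.
Webster: Stonebridge 3, Claybrook 6, Rivermont 7, Pinehurst 1, Fernley 5.
Stonebridge gets 4 under Adams and 3 under Webster.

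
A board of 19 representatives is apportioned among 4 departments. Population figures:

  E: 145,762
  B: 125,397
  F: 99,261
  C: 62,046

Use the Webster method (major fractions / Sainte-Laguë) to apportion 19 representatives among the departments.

Standard divisor 432466/19 ≈ 22761.368; standard quotas: E 6.404, B 5.509, F 4.361, C 2.726.
Rounding to the nearest integer gives E 6, B 6, F 4, C 3 — total 19, matching the house size, so no adjustment is needed.

E 6, B 6, F 4, C 3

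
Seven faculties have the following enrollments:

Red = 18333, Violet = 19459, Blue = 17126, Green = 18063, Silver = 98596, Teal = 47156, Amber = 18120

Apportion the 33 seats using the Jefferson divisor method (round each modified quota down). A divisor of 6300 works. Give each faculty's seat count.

With modified divisor 6300: modified quotas Red 2.910, Violet 3.089, Blue 2.718, Green 2.867, Silver 15.650, Teal 7.485, Amber 2.876.
Rounding down: Red 2, Violet 3, Blue 2, Green 2, Silver 15, Teal 7, Amber 2 (total 33).

Red 2, Violet 3, Blue 2, Green 2, Silver 15, Teal 7, Amber 2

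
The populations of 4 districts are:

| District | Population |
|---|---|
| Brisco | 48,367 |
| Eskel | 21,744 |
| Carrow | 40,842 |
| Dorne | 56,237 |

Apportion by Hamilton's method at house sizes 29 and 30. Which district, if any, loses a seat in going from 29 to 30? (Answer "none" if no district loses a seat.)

At 29 seats: Brisco 8, Eskel 4, Carrow 7, Dorne 10.
At 30 seats: Brisco 9, Eskel 4, Carrow 7, Dorne 10.
No district's allocation decreased.

none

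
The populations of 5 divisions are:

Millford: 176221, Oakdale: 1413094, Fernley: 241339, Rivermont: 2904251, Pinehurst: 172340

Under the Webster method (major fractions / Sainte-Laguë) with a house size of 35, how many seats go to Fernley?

2

Standard divisor 4907245/35 ≈ 140207; standard quotas: Millford 1.257, Oakdale 10.079, Fernley 1.721, Rivermont 20.714, Pinehurst 1.229.
Rounding to the nearest integer gives Millford 1, Oakdale 10, Fernley 2, Rivermont 21, Pinehurst 1 — total 35, matching the house size, so no adjustment is needed.
Fernley receives 2.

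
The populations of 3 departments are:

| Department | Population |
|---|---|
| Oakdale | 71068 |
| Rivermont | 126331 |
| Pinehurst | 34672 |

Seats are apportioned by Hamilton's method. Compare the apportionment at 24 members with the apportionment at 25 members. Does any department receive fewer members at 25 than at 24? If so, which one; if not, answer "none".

At 24 seats: Oakdale 7, Rivermont 13, Pinehurst 4.
At 25 seats: Oakdale 8, Rivermont 13, Pinehurst 4.
No department's allocation decreased.

none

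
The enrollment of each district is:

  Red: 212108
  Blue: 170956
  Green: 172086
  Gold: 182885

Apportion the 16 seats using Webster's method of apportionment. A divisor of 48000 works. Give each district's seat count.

With modified divisor 48000: modified quotas Red 4.419, Blue 3.562, Green 3.585, Gold 3.810.
Rounding to the nearest integer: Red 4, Blue 4, Green 4, Gold 4 (total 16).

Red: 4, Blue: 4, Green: 4, Gold: 4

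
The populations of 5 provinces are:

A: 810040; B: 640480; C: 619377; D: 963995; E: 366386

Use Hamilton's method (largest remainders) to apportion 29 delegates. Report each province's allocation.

A=7, B=6, C=5, D=8, E=3

Standard divisor: 3400278 ÷ 29 ≈ 117250.966.
Standard quotas: A 6.9086, B 5.4625, C 5.2825, D 8.2216, E 3.1248.
Lower quotas: A 6, B 5, C 5, D 8, E 3 (sum 27, leaving 2 seats).
Remainders in descending order: A 0.9086, B 0.4625, C 0.2825, D 0.2216, E 0.1248.
Largest remainders: A, B receive the extra seats.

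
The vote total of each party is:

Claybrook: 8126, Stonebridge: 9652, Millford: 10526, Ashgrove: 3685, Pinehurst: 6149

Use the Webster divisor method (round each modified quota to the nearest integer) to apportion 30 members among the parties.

Claybrook=6, Stonebridge=8, Millford=8, Ashgrove=3, Pinehurst=5

Standard divisor 38138/30 ≈ 1271.267; standard quotas: Claybrook 6.392, Stonebridge 7.592, Millford 8.280, Ashgrove 2.899, Pinehurst 4.837.
Rounding to the nearest integer gives Claybrook 6, Stonebridge 8, Millford 8, Ashgrove 3, Pinehurst 5 — total 30, matching the house size, so no adjustment is needed.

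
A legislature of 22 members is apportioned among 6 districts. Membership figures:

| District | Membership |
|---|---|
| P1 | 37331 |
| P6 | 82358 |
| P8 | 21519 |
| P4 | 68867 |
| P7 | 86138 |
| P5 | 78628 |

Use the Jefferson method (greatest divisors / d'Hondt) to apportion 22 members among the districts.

Standard divisor 374841/22 ≈ 17038.227; standard quotas: P1 2.191, P6 4.834, P8 1.263, P4 4.042, P7 5.056, P5 4.615.
Rounding down gives 2, 4, 1, 4, 5, 4 = 20 seats, so the divisor must be adjusted.
With modified divisor 15000: modified quotas P1 2.489, P6 5.491, P8 1.435, P4 4.591, P7 5.743, P5 5.242.
Rounding down: P1 2, P6 5, P8 1, P4 4, P7 5, P5 5 (total 22).

P1 2, P6 5, P8 1, P4 4, P7 5, P5 5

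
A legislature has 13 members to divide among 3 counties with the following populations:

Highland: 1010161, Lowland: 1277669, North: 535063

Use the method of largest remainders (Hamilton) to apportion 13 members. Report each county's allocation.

Highland: 5, Lowland: 6, North: 2

Standard divisor: 2822893 ÷ 13 ≈ 217145.615.
Standard quotas: Highland 4.6520, Lowland 5.8839, North 2.4641.
Lower quotas: Highland 4, Lowland 5, North 2 (sum 11, leaving 2 seats).
Remainders in descending order: Lowland 0.8839, Highland 0.6520, North 0.4641.
Largest remainders: Lowland, Highland receive the extra seats.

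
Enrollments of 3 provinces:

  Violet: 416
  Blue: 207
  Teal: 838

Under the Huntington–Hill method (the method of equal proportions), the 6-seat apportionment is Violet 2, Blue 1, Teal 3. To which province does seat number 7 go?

Priority for the next seat is population ÷ (√(s·(s+1))).
Priorities: Violet 169.831, Blue 146.371, Teal 241.910.
Highest priority: Teal.

Teal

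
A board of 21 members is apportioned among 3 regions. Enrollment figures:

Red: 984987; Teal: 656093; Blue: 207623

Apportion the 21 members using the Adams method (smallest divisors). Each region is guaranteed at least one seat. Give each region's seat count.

Standard divisor 1848703/21 ≈ 88033.476; standard quotas: Red 11.189, Teal 7.453, Blue 2.358.
Rounding up gives 12, 8, 3 = 23 seats, so the divisor must be adjusted.
With modified divisor 96100: modified quotas Red 10.250, Teal 6.827, Blue 2.160.
Rounding up: Red 11, Teal 7, Blue 3 (total 21).

Red: 11, Teal: 7, Blue: 3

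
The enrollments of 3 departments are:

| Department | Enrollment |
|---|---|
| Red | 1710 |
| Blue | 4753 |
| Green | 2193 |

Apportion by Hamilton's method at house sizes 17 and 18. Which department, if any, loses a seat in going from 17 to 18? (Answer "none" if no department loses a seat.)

At 17 seats: Red 4, Blue 9, Green 4.
At 18 seats: Red 3, Blue 10, Green 5.
Red drops from 4 to 3.

Red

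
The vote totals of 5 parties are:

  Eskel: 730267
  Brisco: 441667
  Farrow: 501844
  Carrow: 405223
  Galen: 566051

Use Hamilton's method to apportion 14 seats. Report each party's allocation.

Eskel 4, Brisco 2, Farrow 3, Carrow 2, Galen 3

Total 2645052; standard divisor 2645052/14 ≈ 188932.286.
Standard quotas: Eskel 3.8652, Brisco 2.3377, Farrow 2.6562, Carrow 2.1448, Galen 2.9961.
Lower quotas: Eskel 3, Brisco 2, Farrow 2, Carrow 2, Galen 2 (sum 11, leaving 3 seats).
Remainders in descending order: Galen 0.9961, Eskel 0.8652, Farrow 0.6562, Brisco 0.3377, Carrow 0.1448.
Largest remainders: Galen, Eskel, Farrow receive the extra seats.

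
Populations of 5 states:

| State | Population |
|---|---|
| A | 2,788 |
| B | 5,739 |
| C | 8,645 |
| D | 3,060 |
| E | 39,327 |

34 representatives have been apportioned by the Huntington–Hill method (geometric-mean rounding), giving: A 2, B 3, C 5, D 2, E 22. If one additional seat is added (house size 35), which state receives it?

Priority for the next seat is population ÷ (√(s·(s+1))).
Priorities: A 1138.196, B 1656.707, C 1578.354, D 1249.240, E 1748.298.
Highest priority: E.

E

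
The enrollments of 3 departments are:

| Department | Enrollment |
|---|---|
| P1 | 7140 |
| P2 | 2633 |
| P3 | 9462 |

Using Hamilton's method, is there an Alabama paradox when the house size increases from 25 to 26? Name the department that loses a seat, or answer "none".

P2

At 25 seats: P1 9, P2 4, P3 12.
At 26 seats: P1 10, P2 3, P3 13.
P2 drops from 4 to 3.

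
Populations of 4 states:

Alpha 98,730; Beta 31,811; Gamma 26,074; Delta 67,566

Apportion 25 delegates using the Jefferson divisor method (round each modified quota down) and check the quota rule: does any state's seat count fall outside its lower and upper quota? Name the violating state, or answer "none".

none

Standard quotas: Alpha 11.010, Beta 3.547, Gamma 2.908, Delta 7.535.
Jefferson allocation: Alpha 11, Beta 3, Gamma 3, Delta 8.
Every allocation lies between the lower and upper quota.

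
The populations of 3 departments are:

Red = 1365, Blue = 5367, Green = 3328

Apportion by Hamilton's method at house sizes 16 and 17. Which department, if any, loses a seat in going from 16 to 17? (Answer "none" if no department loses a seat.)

At 16 seats: Red 2, Blue 9, Green 5.
At 17 seats: Red 2, Blue 9, Green 6.
No department's allocation decreased.

none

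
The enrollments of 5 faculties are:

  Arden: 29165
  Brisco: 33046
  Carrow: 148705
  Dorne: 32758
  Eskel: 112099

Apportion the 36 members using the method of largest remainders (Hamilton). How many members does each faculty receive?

Standard divisor: 355773 ÷ 36 ≈ 9882.583.
Standard quotas: Arden 2.9512, Brisco 3.3439, Carrow 15.0472, Dorne 3.3147, Eskel 11.3431.
Lower quotas: Arden 2, Brisco 3, Carrow 15, Dorne 3, Eskel 11 (sum 34, leaving 2 seats).
Remainders in descending order: Arden 0.9512, Brisco 0.3439, Eskel 0.3431, Dorne 0.3147, Carrow 0.0472.
Largest remainders: Arden, Brisco receive the extra seats.

Arden 3, Brisco 4, Carrow 15, Dorne 3, Eskel 11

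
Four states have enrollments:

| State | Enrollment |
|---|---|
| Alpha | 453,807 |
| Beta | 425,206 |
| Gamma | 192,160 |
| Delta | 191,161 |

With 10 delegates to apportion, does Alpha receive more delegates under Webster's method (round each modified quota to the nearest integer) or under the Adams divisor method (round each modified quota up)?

Webster

Webster: Alpha 4, Beta 3, Gamma 2, Delta 1.
Adams: Alpha 3, Beta 3, Gamma 2, Delta 2.
Alpha gets 4 under Webster and 3 under Adams.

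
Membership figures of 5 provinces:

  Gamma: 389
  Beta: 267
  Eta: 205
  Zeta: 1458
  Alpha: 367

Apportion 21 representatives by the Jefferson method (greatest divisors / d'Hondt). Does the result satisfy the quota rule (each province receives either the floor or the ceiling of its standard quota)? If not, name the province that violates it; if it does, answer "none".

none

Standard quotas: Gamma 3.041, Beta 2.087, Eta 1.603, Zeta 11.399, Alpha 2.869.
Jefferson allocation: Gamma 3, Beta 2, Eta 1, Zeta 12, Alpha 3.
Every allocation lies between the lower and upper quota.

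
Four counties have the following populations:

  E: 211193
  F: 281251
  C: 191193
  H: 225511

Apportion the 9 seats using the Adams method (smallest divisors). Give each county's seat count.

Standard divisor 909148/9 ≈ 101016.444; standard quotas: E 2.091, F 2.784, C 1.893, H 2.232.
Rounding up gives 3, 3, 2, 3 = 11 seats, so the divisor must be adjusted.
With modified divisor 126700: modified quotas E 1.667, F 2.220, C 1.509, H 1.780.
Rounding up: E 2, F 3, C 2, H 2 (total 9).

E 2, F 3, C 2, H 2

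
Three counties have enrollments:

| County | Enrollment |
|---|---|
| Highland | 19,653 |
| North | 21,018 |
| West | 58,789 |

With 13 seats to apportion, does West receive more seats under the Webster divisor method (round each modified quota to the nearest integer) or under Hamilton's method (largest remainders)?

Hamilton

Webster: Highland 3, North 3, West 7.
Hamilton: Highland 2, North 3, West 8.
West gets 7 under Webster and 8 under Hamilton.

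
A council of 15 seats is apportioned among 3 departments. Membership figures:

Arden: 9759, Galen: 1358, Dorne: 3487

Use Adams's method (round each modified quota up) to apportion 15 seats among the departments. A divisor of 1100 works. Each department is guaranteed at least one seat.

With modified divisor 1100: modified quotas Arden 8.872, Galen 1.235, Dorne 3.170.
Rounding up: Arden 9, Galen 2, Dorne 4 (total 15).

Arden=9, Galen=2, Dorne=4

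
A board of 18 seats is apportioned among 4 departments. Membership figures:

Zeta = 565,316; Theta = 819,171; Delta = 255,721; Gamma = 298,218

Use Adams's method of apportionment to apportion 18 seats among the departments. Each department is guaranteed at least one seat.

Standard divisor 1938426/18 ≈ 107690.333; standard quotas: Zeta 5.249, Theta 7.607, Delta 2.375, Gamma 2.769.
Rounding up gives 6, 8, 3, 3 = 20 seats, so the divisor must be adjusted.
With modified divisor 122400: modified quotas Zeta 4.619, Theta 6.693, Delta 2.089, Gamma 2.436.
Rounding up: Zeta 5, Theta 7, Delta 3, Gamma 3 (total 18).

Zeta: 5, Theta: 7, Delta: 3, Gamma: 3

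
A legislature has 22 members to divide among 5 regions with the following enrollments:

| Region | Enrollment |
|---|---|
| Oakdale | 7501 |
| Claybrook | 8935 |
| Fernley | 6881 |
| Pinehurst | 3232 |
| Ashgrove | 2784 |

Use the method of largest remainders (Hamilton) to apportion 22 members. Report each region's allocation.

Total 29333; standard divisor 29333/22 ≈ 1333.318.
Standard quotas: Oakdale 5.6258, Claybrook 6.7013, Fernley 5.1608, Pinehurst 2.4240, Ashgrove 2.0880.
Lower quotas: Oakdale 5, Claybrook 6, Fernley 5, Pinehurst 2, Ashgrove 2 (sum 20, leaving 2 seats).
Remainders in descending order: Claybrook 0.7013, Oakdale 0.6258, Pinehurst 0.4240, Fernley 0.1608, Ashgrove 0.0880.
Largest remainders: Claybrook, Oakdale receive the extra seats.

Oakdale 6, Claybrook 7, Fernley 5, Pinehurst 2, Ashgrove 2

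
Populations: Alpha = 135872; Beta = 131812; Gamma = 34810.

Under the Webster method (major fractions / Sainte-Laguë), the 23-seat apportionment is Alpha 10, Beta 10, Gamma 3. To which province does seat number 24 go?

Priority for the next seat is population ÷ (current seats + 0.5).
Priorities: Alpha 12940.190, Beta 12553.524, Gamma 9945.714.
Highest priority: Alpha.

Alpha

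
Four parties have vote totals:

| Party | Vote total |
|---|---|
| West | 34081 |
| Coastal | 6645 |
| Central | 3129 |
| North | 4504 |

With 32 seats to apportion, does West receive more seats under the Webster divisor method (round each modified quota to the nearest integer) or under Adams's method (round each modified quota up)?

Webster

Webster: West 23, Coastal 4, Central 2, North 3.
Adams: West 22, Coastal 5, Central 2, North 3.
West gets 23 under Webster and 22 under Adams.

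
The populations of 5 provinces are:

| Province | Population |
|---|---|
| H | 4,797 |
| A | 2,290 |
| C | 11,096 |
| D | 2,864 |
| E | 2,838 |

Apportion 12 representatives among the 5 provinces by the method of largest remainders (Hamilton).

H 2; A 1; C 6; D 2; E 1

Total 23885; standard divisor 23885/12 ≈ 1990.417.
Standard quotas: H 2.4100, A 1.1505, C 5.5747, D 1.4389, E 1.4258.
Lower quotas: H 2, A 1, C 5, D 1, E 1 (sum 10, leaving 2 seats).
Remainders in descending order: C 0.5747, D 0.4389, E 0.4258, H 0.4100, A 0.1505.
The surplus seats go to C, D.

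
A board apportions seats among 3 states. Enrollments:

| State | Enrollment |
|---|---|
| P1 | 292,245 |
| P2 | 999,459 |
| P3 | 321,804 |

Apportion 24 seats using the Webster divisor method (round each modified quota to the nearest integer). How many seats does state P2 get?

Standard divisor 1613508/24 ≈ 67229.5; standard quotas: P1 4.347, P2 14.866, P3 4.787.
Rounding to the nearest integer gives P1 4, P2 15, P3 5 — total 24, matching the house size, so no adjustment is needed.
P2 receives 15.

15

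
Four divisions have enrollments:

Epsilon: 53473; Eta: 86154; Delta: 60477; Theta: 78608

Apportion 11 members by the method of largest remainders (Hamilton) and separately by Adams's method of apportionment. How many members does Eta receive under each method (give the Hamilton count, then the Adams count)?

Hamilton: Epsilon 2, Eta 4, Delta 2, Theta 3.
Adams: Epsilon 2, Eta 3, Delta 3, Theta 3.
Eta gets 4 under Hamilton and 3 under Adams.

4 and 3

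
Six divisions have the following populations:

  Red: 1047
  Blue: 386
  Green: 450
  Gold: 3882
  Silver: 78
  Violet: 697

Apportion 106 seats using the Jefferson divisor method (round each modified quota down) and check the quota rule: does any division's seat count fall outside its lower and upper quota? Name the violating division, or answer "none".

Standard quotas: Red 16.970, Blue 6.256, Green 7.294, Gold 62.919, Silver 1.264, Violet 11.297.
Jefferson allocation: Red 17, Blue 6, Green 7, Gold 64, Silver 1, Violet 11.
Gold has quota 62.919 (lower 62, upper 63) but receives 64 — outside the quota interval.

Gold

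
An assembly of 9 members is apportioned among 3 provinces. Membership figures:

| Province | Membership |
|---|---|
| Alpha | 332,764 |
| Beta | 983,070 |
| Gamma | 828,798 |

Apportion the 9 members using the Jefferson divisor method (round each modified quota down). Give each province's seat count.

Alpha 1, Beta 4, Gamma 4

Standard divisor 2144632/9 ≈ 238292.444; standard quotas: Alpha 1.396, Beta 4.125, Gamma 3.478.
Rounding down gives 1, 4, 3 = 8 seats, so the divisor must be adjusted.
With modified divisor 201900: modified quotas Alpha 1.648, Beta 4.869, Gamma 4.105.
Rounding down: Alpha 1, Beta 4, Gamma 4 (total 9).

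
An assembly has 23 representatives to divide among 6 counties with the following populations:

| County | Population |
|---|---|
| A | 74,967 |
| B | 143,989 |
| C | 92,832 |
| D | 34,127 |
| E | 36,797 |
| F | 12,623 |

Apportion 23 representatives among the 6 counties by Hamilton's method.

A: 4, B: 8, C: 6, D: 2, E: 2, F: 1

Total 395335; standard divisor 395335/23 ≈ 17188.478.
Standard quotas: A 4.3615, B 8.3771, C 5.4008, D 1.9855, E 2.1408, F 0.7344.
Lower quotas: A 4, B 8, C 5, D 1, E 2, F 0 (sum 20, leaving 3 seats).
Remainders in descending order: D 0.9855, F 0.7344, C 0.4008, B 0.3771, A 0.3615, E 0.1408.
The surplus seats go to D, F, C.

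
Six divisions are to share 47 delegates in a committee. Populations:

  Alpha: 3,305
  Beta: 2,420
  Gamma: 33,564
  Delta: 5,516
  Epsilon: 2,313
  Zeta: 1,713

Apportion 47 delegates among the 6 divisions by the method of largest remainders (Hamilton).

Total 48831; standard divisor 48831/47 ≈ 1038.957.
Standard quotas: Alpha 3.1811, Beta 2.3293, Gamma 32.3055, Delta 5.3092, Epsilon 2.2263, Zeta 1.6488.
Lower quotas: Alpha 3, Beta 2, Gamma 32, Delta 5, Epsilon 2, Zeta 1 (sum 45, leaving 2 seats).
Remainders in descending order: Zeta 0.6488, Beta 0.3293, Delta 0.3092, Gamma 0.3055, Epsilon 0.2263, Alpha 0.1811.
The surplus seats go to Zeta, Beta.

Alpha: 3; Beta: 3; Gamma: 32; Delta: 5; Epsilon: 2; Zeta: 2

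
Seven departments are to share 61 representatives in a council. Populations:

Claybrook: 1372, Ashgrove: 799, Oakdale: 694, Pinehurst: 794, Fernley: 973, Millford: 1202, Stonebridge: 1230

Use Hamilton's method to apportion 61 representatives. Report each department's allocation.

Claybrook 12, Ashgrove 7, Oakdale 6, Pinehurst 7, Fernley 8, Millford 10, Stonebridge 11

Total 7064; standard divisor 7064/61 ≈ 115.803.
Standard quotas: Claybrook 11.848, Ashgrove 6.900, Oakdale 5.993, Pinehurst 6.856, Fernley 8.402, Millford 10.380, Stonebridge 10.621.
Lower quotas: Claybrook 11, Ashgrove 6, Oakdale 5, Pinehurst 6, Fernley 8, Millford 10, Stonebridge 10 (sum 56, leaving 5 seats).
Remainders in descending order: Oakdale 0.993, Ashgrove 0.900, Pinehurst 0.856, Claybrook 0.848, Stonebridge 0.621, Fernley 0.402, Millford 0.380.
The surplus seats go to Oakdale, Ashgrove, Pinehurst, Claybrook, Stonebridge.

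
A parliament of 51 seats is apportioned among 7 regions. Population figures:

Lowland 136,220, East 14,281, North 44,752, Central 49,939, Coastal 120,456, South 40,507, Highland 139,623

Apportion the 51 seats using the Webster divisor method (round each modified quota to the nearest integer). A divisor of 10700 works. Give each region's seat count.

With modified divisor 10700: modified quotas Lowland 12.731, East 1.335, North 4.182, Central 4.667, Coastal 11.258, South 3.786, Highland 13.049.
Rounding to the nearest integer: Lowland 13, East 1, North 4, Central 5, Coastal 11, South 4, Highland 13 (total 51).

Lowland 13, East 1, North 4, Central 5, Coastal 11, South 4, Highland 13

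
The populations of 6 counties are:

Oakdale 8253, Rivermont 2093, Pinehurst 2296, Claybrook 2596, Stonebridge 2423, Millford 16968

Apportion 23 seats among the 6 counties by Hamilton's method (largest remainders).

Oakdale 5, Rivermont 1, Pinehurst 2, Claybrook 2, Stonebridge 2, Millford 11

Total 34629; standard divisor 34629/23 ≈ 1505.609.
Standard quotas: Oakdale 5.4815, Rivermont 1.3901, Pinehurst 1.5250, Claybrook 1.7242, Stonebridge 1.6093, Millford 11.2699.
Lower quotas: Oakdale 5, Rivermont 1, Pinehurst 1, Claybrook 1, Stonebridge 1, Millford 11 (sum 20, leaving 3 seats).
Remainders in descending order: Claybrook 0.7242, Stonebridge 0.6093, Pinehurst 0.5250, Oakdale 0.4815, Rivermont 0.3901, Millford 0.2699.
Largest remainders: Claybrook, Stonebridge, Pinehurst receive the extra seats.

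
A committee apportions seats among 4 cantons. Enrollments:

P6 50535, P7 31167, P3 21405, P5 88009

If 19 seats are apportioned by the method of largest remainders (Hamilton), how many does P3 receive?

2

The standard divisor is 191116/19 ≈ 10058.737.
Standard quotas: P6 5.0240, P7 3.0985, P3 2.1280, P5 8.7495.
Lower quotas: P6 5, P7 3, P3 2, P5 8 (sum 18, leaving 1 seat).
Remainders in descending order: P5 0.7495, P3 0.1280, P7 0.0985, P6 0.0240.
The surplus seat goes to P5.
P3 receives 2.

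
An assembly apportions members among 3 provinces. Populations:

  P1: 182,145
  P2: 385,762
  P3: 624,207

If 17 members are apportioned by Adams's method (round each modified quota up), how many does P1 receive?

3

Standard divisor 1192114/17 ≈ 70124.353; standard quotas: P1 2.597, P2 5.501, P3 8.901.
Rounding up gives 3, 6, 9 = 18 seats, so the divisor must be adjusted.
With modified divisor 77600: modified quotas P1 2.347, P2 4.971, P3 8.044.
Rounding up: P1 3, P2 5, P3 9 (total 17).
P1 receives 3.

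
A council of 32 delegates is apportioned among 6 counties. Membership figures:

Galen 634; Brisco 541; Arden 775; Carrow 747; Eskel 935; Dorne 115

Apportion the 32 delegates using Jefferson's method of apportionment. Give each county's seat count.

Galen=5, Brisco=5, Arden=7, Carrow=6, Eskel=8, Dorne=1

Standard divisor 3747/32 ≈ 117.094; standard quotas: Galen 5.414, Brisco 4.620, Arden 6.619, Carrow 6.380, Eskel 7.985, Dorne 0.982.
Rounding down gives 5, 4, 6, 6, 7, 0 = 28 seats, so the divisor must be adjusted.
With modified divisor 107.5: modified quotas Galen 5.898, Brisco 5.033, Arden 7.209, Carrow 6.949, Eskel 8.698, Dorne 1.070.
Rounding down: Galen 5, Brisco 5, Arden 7, Carrow 6, Eskel 8, Dorne 1 (total 32).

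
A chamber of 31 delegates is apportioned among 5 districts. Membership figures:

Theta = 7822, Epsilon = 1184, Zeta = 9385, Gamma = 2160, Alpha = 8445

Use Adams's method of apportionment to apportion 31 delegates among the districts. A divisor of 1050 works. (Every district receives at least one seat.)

Theta 8, Epsilon 2, Zeta 9, Gamma 3, Alpha 9

With modified divisor 1050: modified quotas Theta 7.450, Epsilon 1.128, Zeta 8.938, Gamma 2.057, Alpha 8.043.
Rounding up: Theta 8, Epsilon 2, Zeta 9, Gamma 3, Alpha 9 (total 31).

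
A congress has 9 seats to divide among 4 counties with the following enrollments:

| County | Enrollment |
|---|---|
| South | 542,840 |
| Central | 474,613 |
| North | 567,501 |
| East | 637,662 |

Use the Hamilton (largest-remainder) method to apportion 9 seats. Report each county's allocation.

Standard divisor: 2222616 ÷ 9 ≈ 246957.333.
Standard quotas: South 2.1981, Central 1.9218, North 2.2980, East 2.5821.
Lower quotas: South 2, Central 1, North 2, East 2 (sum 7, leaving 2 seats).
Remainders in descending order: Central 0.9218, East 0.5821, North 0.2980, South 0.1981.
The surplus seats go to Central, East.

South: 2, Central: 2, North: 2, East: 3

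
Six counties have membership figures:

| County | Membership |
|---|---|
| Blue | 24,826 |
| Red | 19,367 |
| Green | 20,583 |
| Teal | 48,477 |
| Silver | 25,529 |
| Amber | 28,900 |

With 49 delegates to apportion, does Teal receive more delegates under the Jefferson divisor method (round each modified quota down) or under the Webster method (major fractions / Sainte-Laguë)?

Jefferson

Jefferson: Blue 7, Red 6, Green 6, Teal 15, Silver 7, Amber 8.
Webster: Blue 7, Red 6, Green 6, Teal 14, Silver 8, Amber 8.
Teal gets 15 under Jefferson and 14 under Webster.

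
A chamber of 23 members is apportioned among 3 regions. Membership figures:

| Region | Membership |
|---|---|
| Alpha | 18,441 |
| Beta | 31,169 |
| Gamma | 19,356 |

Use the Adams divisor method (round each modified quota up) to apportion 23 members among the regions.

Alpha 6, Beta 10, Gamma 7

Standard divisor 68966/23 ≈ 2998.522; standard quotas: Alpha 6.150, Beta 10.395, Gamma 6.455.
Rounding up gives 7, 11, 7 = 25 seats, so the divisor must be adjusted.
With modified divisor 3200: modified quotas Alpha 5.763, Beta 9.740, Gamma 6.049.
Rounding up: Alpha 6, Beta 10, Gamma 7 (total 23).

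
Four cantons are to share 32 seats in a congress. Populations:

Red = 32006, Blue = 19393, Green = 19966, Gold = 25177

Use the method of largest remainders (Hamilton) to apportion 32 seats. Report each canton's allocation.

Red: 11; Blue: 6; Green: 7; Gold: 8

Standard divisor: 96542 ÷ 32 ≈ 3016.938.
Standard quotas: Red 10.6088, Blue 6.4280, Green 6.6180, Gold 8.3452.
Lower quotas: Red 10, Blue 6, Green 6, Gold 8 (sum 30, leaving 2 seats).
Remainders in descending order: Green 0.6180, Red 0.6088, Blue 0.4280, Gold 0.3452.
Largest remainders: Green, Red receive the extra seats.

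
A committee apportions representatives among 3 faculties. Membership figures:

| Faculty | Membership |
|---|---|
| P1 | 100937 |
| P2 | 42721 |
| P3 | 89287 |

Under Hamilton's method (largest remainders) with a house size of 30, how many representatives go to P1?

The standard divisor is 232945/30 ≈ 7764.833.
Standard quotas: P1 12.9992, P2 5.5019, P3 11.4989.
Lower quotas: P1 12, P2 5, P3 11 (sum 28, leaving 2 seats).
Remainders in descending order: P1 0.9992, P2 0.5019, P3 0.4989.
Largest remainders: P1, P2 receive the extra seats.
P1 receives 13.

13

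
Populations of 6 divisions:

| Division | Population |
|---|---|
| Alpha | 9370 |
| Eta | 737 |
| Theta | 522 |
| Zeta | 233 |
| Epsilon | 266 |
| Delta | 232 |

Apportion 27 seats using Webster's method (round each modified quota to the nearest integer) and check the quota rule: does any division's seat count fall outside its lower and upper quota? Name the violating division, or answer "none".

Standard quotas: Alpha 22.270, Eta 1.752, Theta 1.241, Zeta 0.554, Epsilon 0.632, Delta 0.551.
Webster allocation: Alpha 21, Eta 2, Theta 1, Zeta 1, Epsilon 1, Delta 1.
Alpha has quota 22.270 (lower 22, upper 23) but receives 21 — outside the quota interval.

Alpha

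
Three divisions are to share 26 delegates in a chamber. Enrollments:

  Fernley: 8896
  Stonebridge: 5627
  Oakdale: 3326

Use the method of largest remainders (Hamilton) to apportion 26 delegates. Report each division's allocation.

Fernley 13, Stonebridge 8, Oakdale 5

The standard divisor is 17849/26 ≈ 686.5.
Standard quotas: Fernley 12.9585, Stonebridge 8.1966, Oakdale 4.8449.
Lower quotas: Fernley 12, Stonebridge 8, Oakdale 4 (sum 24, leaving 2 seats).
Remainders in descending order: Fernley 0.9585, Oakdale 0.8449, Stonebridge 0.1966.
The surplus seats go to Fernley, Oakdale.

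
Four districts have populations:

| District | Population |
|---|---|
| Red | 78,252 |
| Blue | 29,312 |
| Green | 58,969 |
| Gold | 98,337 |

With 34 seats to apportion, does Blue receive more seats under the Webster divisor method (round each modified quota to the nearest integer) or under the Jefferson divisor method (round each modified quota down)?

Webster

Webster: Red 10, Blue 4, Green 7, Gold 13.
Jefferson: Red 10, Blue 3, Green 8, Gold 13.
Blue gets 4 under Webster and 3 under Jefferson.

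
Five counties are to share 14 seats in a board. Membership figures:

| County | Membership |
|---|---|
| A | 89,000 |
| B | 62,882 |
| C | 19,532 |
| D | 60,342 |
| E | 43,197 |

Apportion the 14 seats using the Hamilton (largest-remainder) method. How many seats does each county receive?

A 5, B 3, C 1, D 3, E 2

The standard divisor is 274953/14 ≈ 19639.5.
Standard quotas: A 4.5317, B 3.2018, C 0.9945, D 3.0725, E 2.1995.
Lower quotas: A 4, B 3, C 0, D 3, E 2 (sum 12, leaving 2 seats).
Remainders in descending order: C 0.9945, A 0.5317, B 0.2018, E 0.1995, D 0.0725.
The surplus seats go to C, A.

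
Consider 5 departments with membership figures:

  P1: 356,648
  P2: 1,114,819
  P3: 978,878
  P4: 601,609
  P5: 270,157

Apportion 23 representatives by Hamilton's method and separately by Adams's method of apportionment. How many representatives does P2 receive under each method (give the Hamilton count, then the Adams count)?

Hamilton: P1 2, P2 8, P3 7, P4 4, P5 2.
Adams: P1 3, P2 7, P3 7, P4 4, P5 2.
P2 gets 8 under Hamilton and 7 under Adams.

8 and 7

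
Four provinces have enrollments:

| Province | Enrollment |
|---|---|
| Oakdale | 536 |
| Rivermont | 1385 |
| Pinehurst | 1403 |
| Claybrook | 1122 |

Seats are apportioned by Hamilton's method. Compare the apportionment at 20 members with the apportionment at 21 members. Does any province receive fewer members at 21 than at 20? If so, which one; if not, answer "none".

At 20 seats: Oakdale 3, Rivermont 6, Pinehurst 6, Claybrook 5.
At 21 seats: Oakdale 2, Rivermont 7, Pinehurst 7, Claybrook 5.
Oakdale drops from 3 to 2.

Oakdale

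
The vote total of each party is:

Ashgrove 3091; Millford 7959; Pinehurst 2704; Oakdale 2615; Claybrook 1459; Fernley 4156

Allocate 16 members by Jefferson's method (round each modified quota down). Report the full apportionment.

Standard divisor 21984/16 ≈ 1374; standard quotas: Ashgrove 2.250, Millford 5.793, Pinehurst 1.968, Oakdale 1.903, Claybrook 1.062, Fernley 3.025.
Rounding down gives 2, 5, 1, 1, 1, 3 = 13 seats, so the divisor must be adjusted.
With modified divisor 1200: modified quotas Ashgrove 2.576, Millford 6.633, Pinehurst 2.253, Oakdale 2.179, Claybrook 1.216, Fernley 3.463.
Rounding down: Ashgrove 2, Millford 6, Pinehurst 2, Oakdale 2, Claybrook 1, Fernley 3 (total 16).

Ashgrove 2, Millford 6, Pinehurst 2, Oakdale 2, Claybrook 1, Fernley 3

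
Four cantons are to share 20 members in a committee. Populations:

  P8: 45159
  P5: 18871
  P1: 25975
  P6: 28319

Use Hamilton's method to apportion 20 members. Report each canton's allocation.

Standard divisor: 118324 ÷ 20 ≈ 5916.2.
Standard quotas: P8 7.6331, P5 3.1897, P1 4.3905, P6 4.7867.
Lower quotas: P8 7, P5 3, P1 4, P6 4 (sum 18, leaving 2 seats).
Remainders in descending order: P6 0.7867, P8 0.6331, P1 0.3905, P5 0.1897.
Largest remainders: P6, P8 receive the extra seats.

P8 8, P5 3, P1 4, P6 5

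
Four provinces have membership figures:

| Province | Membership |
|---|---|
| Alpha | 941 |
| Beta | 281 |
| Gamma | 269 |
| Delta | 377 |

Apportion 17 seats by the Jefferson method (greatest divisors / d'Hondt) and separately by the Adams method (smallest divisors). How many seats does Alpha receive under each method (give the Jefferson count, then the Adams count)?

Jefferson: Alpha 9, Beta 2, Gamma 2, Delta 4.
Adams: Alpha 8, Beta 3, Gamma 3, Delta 3.
Alpha gets 9 under Jefferson and 8 under Adams.

9 and 8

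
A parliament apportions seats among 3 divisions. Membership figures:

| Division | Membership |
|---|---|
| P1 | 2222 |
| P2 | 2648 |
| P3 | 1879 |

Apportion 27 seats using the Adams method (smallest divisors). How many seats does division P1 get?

9

Standard divisor 6749/27 ≈ 249.963; standard quotas: P1 8.889, P2 10.594, P3 7.517.
Rounding up gives 9, 11, 8 = 28 seats, so the divisor must be adjusted.
With modified divisor 267: modified quotas P1 8.322, P2 9.918, P3 7.037.
Rounding up: P1 9, P2 10, P3 8 (total 27).
P1 receives 9.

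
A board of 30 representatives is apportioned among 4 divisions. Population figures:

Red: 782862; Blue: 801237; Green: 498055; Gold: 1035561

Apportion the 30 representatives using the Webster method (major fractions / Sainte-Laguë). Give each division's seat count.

Red 7, Blue 8, Green 5, Gold 10

Standard divisor 3117715/30 ≈ 103923.833; standard quotas: Red 7.533, Blue 7.710, Green 4.793, Gold 9.965.
Rounding to the nearest integer gives 8, 8, 5, 10 = 31 seats, so the divisor must be adjusted.
With modified divisor 105600: modified quotas Red 7.413, Blue 7.587, Green 4.716, Gold 9.806.
Rounding to the nearest integer: Red 7, Blue 8, Green 5, Gold 10 (total 30).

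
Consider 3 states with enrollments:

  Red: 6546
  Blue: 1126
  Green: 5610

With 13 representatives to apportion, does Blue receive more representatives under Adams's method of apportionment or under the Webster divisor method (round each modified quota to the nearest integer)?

Adams: Red 6, Blue 2, Green 5.
Webster: Red 6, Blue 1, Green 6.
Blue gets 2 under Adams and 1 under Webster.

Adams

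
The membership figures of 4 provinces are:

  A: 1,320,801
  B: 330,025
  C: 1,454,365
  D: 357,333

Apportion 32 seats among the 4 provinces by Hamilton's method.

The standard divisor is 3462524/32 ≈ 108203.875.
Standard quotas: A 12.2066, B 3.0500, C 13.4410, D 3.3024.
Lower quotas: A 12, B 3, C 13, D 3 (sum 31, leaving 1 seat).
Remainders in descending order: C 0.4410, D 0.3024, A 0.2066, B 0.0500.
The surplus seat goes to C.

A 12, B 3, C 14, D 3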